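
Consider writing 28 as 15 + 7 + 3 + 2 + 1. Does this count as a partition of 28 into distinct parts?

The parts sum to 28, and the condition 'all summands are distinct' holds.

Yes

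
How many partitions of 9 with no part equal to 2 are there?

The partitions of 9 that satisfy the conditions:
9
1, 8
1, 1, 7
3, 6
1, 1, 1, 6
4, 5
1, 3, 5
1, 1, 1, 1, 5
1, 4, 4
1, 1, 3, 4
1, 1, 1, 1, 1, 4
3, 3, 3
1, 1, 1, 3, 3
1, 1, 1, 1, 1, 1, 3
1, 1, 1, 1, 1, 1, 1, 1, 1

15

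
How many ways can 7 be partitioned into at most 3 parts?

Listing the qualifying partitions of 7:
7
6+1
5+2
5+1+1
4+3
4+2+1
3+3+1
3+2+2

8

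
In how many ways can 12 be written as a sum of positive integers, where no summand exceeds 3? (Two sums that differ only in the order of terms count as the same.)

Enumerating:
3,3,3,3
1,2,3,3,3
1,1,1,3,3,3
2,2,2,3,3
1,1,2,2,3,3
1,1,1,1,2,3,3
1,1,1,1,1,1,3,3
1,2,2,2,2,3
1,1,1,2,2,2,3
1,1,1,1,1,2,2,3
1,1,1,1,1,1,1,2,3
1,1,1,1,1,1,1,1,1,3
2,2,2,2,2,2
1,1,2,2,2,2,2
1,1,1,1,2,2,2,2
1,1,1,1,1,1,2,2,2
1,1,1,1,1,1,1,1,2,2
1,1,1,1,1,1,1,1,1,1,2
1,1,1,1,1,1,1,1,1,1,1,1
That's 19 in total.

19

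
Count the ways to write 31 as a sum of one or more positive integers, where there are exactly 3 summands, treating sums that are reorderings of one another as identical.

80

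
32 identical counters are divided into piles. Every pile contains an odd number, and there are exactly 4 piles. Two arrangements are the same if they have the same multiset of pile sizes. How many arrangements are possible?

A partial list (first 12 by largest part):
29,1,1,1
27,3,1,1
25,5,1,1
25,3,3,1
23,7,1,1
23,5,3,1
23,3,3,3
21,9,1,1
21,7,3,1
21,5,5,1
21,5,3,3
19,11,1,1
…and 35 more, for 47 total.

47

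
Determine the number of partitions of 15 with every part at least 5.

5

They are:
15
10, 5
9, 6
8, 7
5, 5, 5
Counting gives 5.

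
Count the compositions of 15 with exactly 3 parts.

91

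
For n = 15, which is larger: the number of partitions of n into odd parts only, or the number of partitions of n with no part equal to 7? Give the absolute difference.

127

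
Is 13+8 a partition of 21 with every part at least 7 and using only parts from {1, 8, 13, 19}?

Yes

The parts sum to 21, and the condition 'every summand is at least 7' holds; the condition 'each summand belongs to {1, 8, 13, 19}' holds.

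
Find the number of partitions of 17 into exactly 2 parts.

8

Enumerating:
16, 1
15, 2
14, 3
13, 4
12, 5
11, 6
10, 7
9, 8
That's 8 in total.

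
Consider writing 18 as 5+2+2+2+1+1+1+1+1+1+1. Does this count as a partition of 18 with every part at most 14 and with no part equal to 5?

No

The parts sum to 18, and the condition 'no summand equals 5' is violated.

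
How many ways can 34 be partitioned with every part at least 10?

13

Listing the qualifying partitions of 34:
34
10,24
11,23
12,22
13,21
14,20
15,19
16,18
17,17
10,10,14
10,11,13
10,12,12
11,11,12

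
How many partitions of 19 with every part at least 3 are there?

39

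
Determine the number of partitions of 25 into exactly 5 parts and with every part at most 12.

139

Direct enumeration gives 139 partitions.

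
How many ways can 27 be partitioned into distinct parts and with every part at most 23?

A full systematic count gives 187.

187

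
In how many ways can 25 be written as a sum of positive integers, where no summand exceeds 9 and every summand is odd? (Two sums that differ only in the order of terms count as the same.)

82

A full systematic count gives 82.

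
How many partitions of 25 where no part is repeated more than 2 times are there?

Enumerating by decreasing first part gives 513 partitions in all.

513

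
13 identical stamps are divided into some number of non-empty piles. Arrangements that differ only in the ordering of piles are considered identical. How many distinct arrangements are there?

101

Enumerating by decreasing first part gives 101 partitions in all.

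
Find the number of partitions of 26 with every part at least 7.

13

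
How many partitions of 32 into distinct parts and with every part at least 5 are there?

There are too many to list fully; the first 12 (by largest part) are:
32
27+5
26+6
25+7
24+8
23+9
22+10
21+11
21+6+5
20+12
20+7+5
19+13
…and 33 more, for 45 total.

45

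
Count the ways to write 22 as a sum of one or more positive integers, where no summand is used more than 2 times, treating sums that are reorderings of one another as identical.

297

Counting exhaustively, 297 partitions satisfy the conditions.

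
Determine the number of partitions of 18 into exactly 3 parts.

27

There are too many to list fully; the first 12 (by largest part) are:
1+1+16
1+2+15
1+3+14
2+2+14
1+4+13
2+3+13
1+5+12
2+4+12
3+3+12
1+6+11
2+5+11
3+4+11
…and 15 more, for 27 total.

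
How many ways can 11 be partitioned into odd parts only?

12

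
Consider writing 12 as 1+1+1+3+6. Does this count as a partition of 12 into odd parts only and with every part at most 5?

The parts sum to 12, and the condition 'every summand is odd' is violated.

No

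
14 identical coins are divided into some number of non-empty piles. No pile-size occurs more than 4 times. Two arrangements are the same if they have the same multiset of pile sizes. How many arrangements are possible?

Systematic enumeration (by largest part, then next-largest, …) yields 100.

100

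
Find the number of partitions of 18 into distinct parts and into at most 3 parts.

28

A partial list (first 12 by largest part):
18
17, 1
16, 2
15, 3
15, 2, 1
14, 4
14, 3, 1
13, 5
13, 4, 1
13, 3, 2
12, 6
12, 5, 1
…and 16 more, for 28 total.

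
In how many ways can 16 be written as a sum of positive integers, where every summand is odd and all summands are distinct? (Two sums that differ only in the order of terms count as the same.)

Enumerating:
15+1
13+3
11+5
9+7
7+5+3+1

5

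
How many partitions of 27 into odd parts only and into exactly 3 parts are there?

19

They are:
1, 1, 25
1, 3, 23
1, 5, 21
3, 3, 21
1, 7, 19
3, 5, 19
1, 9, 17
3, 7, 17
5, 5, 17
1, 11, 15
3, 9, 15
5, 7, 15
1, 13, 13
3, 11, 13
5, 9, 13
7, 7, 13
5, 11, 11
7, 9, 11
9, 9, 9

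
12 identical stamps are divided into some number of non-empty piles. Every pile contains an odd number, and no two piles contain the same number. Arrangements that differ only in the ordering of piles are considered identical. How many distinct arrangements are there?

3

Listing the qualifying partitions of 12:
11+1
9+3
7+5
That's 3 in total.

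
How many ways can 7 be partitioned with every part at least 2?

The partitions of 7 that satisfy the conditions:
7
2,5
3,4
2,2,3
Counting gives 4.

4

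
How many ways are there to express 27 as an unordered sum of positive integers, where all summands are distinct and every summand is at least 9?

6

They are:
27
18+9
17+10
16+11
15+12
14+13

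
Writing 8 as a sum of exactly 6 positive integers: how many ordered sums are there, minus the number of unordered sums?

19

Ordered (compositions into 6 parts): C(7,5) = 21.
Partitions of 8 into exactly 6 parts: 2.
Difference: 21 − 2 = 19.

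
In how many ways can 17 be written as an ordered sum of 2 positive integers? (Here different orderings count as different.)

By stars and bars with positive parts, the count is C(16,1) = 16.

16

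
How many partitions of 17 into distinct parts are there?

38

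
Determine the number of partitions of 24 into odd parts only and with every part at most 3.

They are:
3,3,3,3,3,3,3,3
3,3,3,3,3,3,3,1,1,1
3,3,3,3,3,3,1,1,1,1,1,1
3,3,3,3,3,1,1,1,1,1,1,1,1,1
3,3,3,3,1,1,1,1,1,1,1,1,1,1,1,1
3,3,3,1,1,1,1,1,1,1,1,1,1,1,1,1,1,1
3,3,1,1,1,1,1,1,1,1,1,1,1,1,1,1,1,1,1,1
3,1,1,1,1,1,1,1,1,1,1,1,1,1,1,1,1,1,1,1,1,1
1,1,1,1,1,1,1,1,1,1,1,1,1,1,1,1,1,1,1,1,1,1,1,1

9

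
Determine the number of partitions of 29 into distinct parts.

256

Direct enumeration gives 256 partitions.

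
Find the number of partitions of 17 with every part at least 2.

66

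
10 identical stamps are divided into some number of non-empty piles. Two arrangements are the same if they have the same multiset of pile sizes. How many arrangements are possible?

A partial list (first 12 by largest part):
10
1,9
2,8
1,1,8
3,7
1,2,7
1,1,1,7
4,6
1,3,6
2,2,6
1,1,2,6
1,1,1,1,6
…and 30 more, for 42 total.

42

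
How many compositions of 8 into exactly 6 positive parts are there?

21

Place 5 bars in the 7 internal gaps of a row of 8 dots: C(7,5) = 21.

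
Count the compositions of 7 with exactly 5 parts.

15

A composition of 7 into 5 positive parts is chosen by placing 4 dividers among the 6 gaps between 7 units: C(6,4) = 15.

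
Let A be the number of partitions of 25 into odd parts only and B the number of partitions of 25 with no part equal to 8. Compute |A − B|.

1519

Partitions of 25 into odd parts only: 142.
Partitions of 25 with no part equal to 8: 1661.
|142 − 1661| = 1519.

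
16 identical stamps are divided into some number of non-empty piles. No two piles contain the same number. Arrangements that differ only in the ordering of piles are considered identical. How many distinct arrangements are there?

There are too many to list fully; the first 12 (by largest part) are:
16
1,15
2,14
3,13
1,2,13
4,12
1,3,12
5,11
1,4,11
2,3,11
6,10
1,5,10
…and 20 more, for 32 total.

32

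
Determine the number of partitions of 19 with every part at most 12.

460

There are 460 such partitions.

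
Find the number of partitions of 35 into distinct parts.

Enumerating by decreasing first part gives 585 partitions in all.

585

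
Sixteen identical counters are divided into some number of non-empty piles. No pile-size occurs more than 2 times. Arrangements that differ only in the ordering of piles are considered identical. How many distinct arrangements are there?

89

Direct enumeration gives 89 partitions.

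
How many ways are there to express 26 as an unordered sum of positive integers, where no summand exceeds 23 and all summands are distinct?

162

Counting exhaustively, 162 partitions satisfy the conditions.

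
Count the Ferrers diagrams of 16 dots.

231

Counting exhaustively, 231 partitions satisfy the conditions.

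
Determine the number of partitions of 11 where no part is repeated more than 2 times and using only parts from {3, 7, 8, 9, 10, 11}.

2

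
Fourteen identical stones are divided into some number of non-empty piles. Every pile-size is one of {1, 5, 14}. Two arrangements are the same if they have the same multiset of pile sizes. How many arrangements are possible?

4

Enumerating:
14
5 + 5 + 1 + 1 + 1 + 1
5 + 1 + 1 + 1 + 1 + 1 + 1 + 1 + 1 + 1
1 + 1 + 1 + 1 + 1 + 1 + 1 + 1 + 1 + 1 + 1 + 1 + 1 + 1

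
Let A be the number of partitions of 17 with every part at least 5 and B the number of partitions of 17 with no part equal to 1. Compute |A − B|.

59

Partitions of 17 with every part at least 5: 7.
Partitions of 17 with no part equal to 1: 66.
|7 − 66| = 59.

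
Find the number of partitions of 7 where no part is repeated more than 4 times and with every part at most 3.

6

They are:
3,3,1
3,2,2
3,2,1,1
3,1,1,1,1
2,2,2,1
2,2,1,1,1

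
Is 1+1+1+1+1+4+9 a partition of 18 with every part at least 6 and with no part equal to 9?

No

The parts sum to 18, and the condition 'every summand is at least 6' is violated.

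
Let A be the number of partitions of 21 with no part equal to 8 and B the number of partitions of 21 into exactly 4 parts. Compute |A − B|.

619

Partitions of 21 with no part equal to 8: 691.
Partitions of 21 into exactly 4 parts: 72.
|691 − 72| = 619.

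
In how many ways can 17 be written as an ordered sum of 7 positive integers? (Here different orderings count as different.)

8008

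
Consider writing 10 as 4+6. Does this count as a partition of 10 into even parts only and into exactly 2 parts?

Yes

The parts sum to 10, and the condition 'every summand is even' holds; the condition 'there are exactly 2 summands' holds.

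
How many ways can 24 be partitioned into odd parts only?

122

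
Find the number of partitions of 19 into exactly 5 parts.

70

A partial list (first 12 by largest part):
15,1,1,1,1
14,2,1,1,1
13,3,1,1,1
13,2,2,1,1
12,4,1,1,1
12,3,2,1,1
12,2,2,2,1
11,5,1,1,1
11,4,2,1,1
11,3,3,1,1
11,3,2,2,1
11,2,2,2,2
…and 58 more, for 70 total.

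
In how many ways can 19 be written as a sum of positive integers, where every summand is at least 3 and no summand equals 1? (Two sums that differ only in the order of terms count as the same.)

39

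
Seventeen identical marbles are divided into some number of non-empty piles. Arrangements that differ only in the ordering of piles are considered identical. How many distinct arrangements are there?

Direct enumeration gives 297 partitions.

297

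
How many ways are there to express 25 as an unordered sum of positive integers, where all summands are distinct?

142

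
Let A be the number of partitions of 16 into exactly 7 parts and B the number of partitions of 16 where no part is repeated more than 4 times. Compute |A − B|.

136

Partitions of 16 into exactly 7 parts: 28.
Partitions of 16 where no part is repeated more than 4 times: 164.
|28 − 164| = 136.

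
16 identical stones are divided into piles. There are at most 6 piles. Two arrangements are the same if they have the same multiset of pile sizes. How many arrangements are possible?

136

There are 136 such partitions.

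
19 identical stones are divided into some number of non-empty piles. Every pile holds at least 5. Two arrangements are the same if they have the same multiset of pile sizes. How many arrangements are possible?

They are:
19
14, 5
13, 6
12, 7
11, 8
10, 9
9, 5, 5
8, 6, 5
7, 7, 5
7, 6, 6

10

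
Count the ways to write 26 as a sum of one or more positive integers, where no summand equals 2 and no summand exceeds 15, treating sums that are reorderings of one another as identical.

789

A full systematic count gives 789.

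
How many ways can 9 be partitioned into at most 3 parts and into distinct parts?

8

Enumerating:
9
8, 1
7, 2
6, 3
6, 2, 1
5, 4
5, 3, 1
4, 3, 2
Counting gives 8.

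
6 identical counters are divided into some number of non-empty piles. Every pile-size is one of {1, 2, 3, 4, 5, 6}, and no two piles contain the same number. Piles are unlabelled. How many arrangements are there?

4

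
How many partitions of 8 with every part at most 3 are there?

10

Listing the qualifying partitions of 8:
3,3,2
3,3,1,1
3,2,2,1
3,2,1,1,1
3,1,1,1,1,1
2,2,2,2
2,2,2,1,1
2,2,1,1,1,1
2,1,1,1,1,1,1
1,1,1,1,1,1,1,1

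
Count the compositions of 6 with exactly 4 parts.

A composition of 6 into 4 positive parts is chosen by placing 3 dividers among the 5 gaps between 6 units: C(5,3) = 10.

10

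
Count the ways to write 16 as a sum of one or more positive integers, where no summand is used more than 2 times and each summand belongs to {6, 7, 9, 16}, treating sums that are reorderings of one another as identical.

2

Enumerating:
16
9 + 7
That's 2 in total.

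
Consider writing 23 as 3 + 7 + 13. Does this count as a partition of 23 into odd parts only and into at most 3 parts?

Yes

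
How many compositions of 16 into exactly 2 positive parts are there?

15

Place 1 bars in the 15 internal gaps of a row of 16 dots: C(15,1) = 15.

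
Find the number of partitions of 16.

231

There are 231 such partitions.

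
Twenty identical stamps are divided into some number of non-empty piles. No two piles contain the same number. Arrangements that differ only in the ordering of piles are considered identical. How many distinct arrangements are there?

64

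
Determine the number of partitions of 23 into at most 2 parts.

12

Listing the qualifying partitions of 23:
23
22 + 1
21 + 2
20 + 3
19 + 4
18 + 5
17 + 6
16 + 7
15 + 8
14 + 9
13 + 10
12 + 11
Counting gives 12.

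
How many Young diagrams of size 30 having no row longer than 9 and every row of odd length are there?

Direct enumeration gives 138 partitions.

138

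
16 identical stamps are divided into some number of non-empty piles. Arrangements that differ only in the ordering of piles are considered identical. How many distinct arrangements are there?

Enumerating by decreasing first part gives 231 partitions in all.

231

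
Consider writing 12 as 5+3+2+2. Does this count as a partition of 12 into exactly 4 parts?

Yes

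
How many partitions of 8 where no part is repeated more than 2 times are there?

13

The partitions of 8 that satisfy the conditions:
8
7+1
6+2
6+1+1
5+3
5+2+1
4+4
4+3+1
4+2+2
4+2+1+1
3+3+2
3+3+1+1
3+2+2+1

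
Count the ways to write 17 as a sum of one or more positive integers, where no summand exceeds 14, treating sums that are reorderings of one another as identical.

Systematic enumeration (by largest part, then next-largest, …) yields 293.

293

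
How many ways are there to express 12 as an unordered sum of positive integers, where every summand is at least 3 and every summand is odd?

They are:
3,9
5,7
3,3,3,3
Counting gives 3.

3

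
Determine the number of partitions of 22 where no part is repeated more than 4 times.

628

A full systematic count gives 628.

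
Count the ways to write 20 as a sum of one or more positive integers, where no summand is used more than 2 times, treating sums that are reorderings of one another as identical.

202

A full systematic count gives 202.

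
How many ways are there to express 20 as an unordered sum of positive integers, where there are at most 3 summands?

44

There are too many to list fully; the first 12 (by largest part) are:
20
1, 19
2, 18
1, 1, 18
3, 17
1, 2, 17
4, 16
1, 3, 16
2, 2, 16
5, 15
1, 4, 15
2, 3, 15
…and 32 more, for 44 total.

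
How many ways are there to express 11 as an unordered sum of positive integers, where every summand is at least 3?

6

The partitions of 11 that satisfy the conditions:
11
8,3
7,4
6,5
5,3,3
4,4,3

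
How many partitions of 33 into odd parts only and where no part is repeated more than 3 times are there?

143

Counting exhaustively, 143 partitions satisfy the conditions.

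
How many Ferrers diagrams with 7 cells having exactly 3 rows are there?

4

Enumerating:
5 + 1 + 1
4 + 2 + 1
3 + 3 + 1
3 + 2 + 2
Counting gives 4.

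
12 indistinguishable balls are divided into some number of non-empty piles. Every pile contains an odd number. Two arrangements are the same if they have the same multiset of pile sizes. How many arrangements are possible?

15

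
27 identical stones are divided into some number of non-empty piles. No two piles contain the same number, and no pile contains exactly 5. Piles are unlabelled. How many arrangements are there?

A full systematic count gives 130.

130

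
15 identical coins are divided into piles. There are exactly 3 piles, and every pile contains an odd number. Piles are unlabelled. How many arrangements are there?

Listing the qualifying partitions of 15:
1,1,13
1,3,11
1,5,9
3,3,9
1,7,7
3,5,7
5,5,5
That's 7 in total.

7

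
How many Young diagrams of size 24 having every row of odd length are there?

122

Systematic enumeration (by largest part, then next-largest, …) yields 122.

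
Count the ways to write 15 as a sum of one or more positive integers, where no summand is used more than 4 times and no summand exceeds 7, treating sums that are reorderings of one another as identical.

Enumerating by decreasing first part gives 86 partitions in all.

86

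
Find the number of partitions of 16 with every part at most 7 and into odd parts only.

21

They are:
7+7+1+1
7+5+3+1
7+5+1+1+1+1
7+3+3+3
7+3+3+1+1+1
7+3+1+1+1+1+1+1
7+1+1+1+1+1+1+1+1+1
5+5+5+1
5+5+3+3
5+5+3+1+1+1
5+5+1+1+1+1+1+1
5+3+3+3+1+1
5+3+3+1+1+1+1+1
5+3+1+1+1+1+1+1+1+1
5+1+1+1+1+1+1+1+1+1+1+1
3+3+3+3+3+1
3+3+3+3+1+1+1+1
3+3+3+1+1+1+1+1+1+1
3+3+1+1+1+1+1+1+1+1+1+1
3+1+1+1+1+1+1+1+1+1+1+1+1+1
1+1+1+1+1+1+1+1+1+1+1+1+1+1+1+1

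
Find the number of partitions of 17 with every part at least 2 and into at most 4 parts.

42

A partial list (first 12 by largest part):
17
15,2
14,3
13,4
13,2,2
12,5
12,3,2
11,6
11,4,2
11,3,3
11,2,2,2
10,7
…and 30 more, for 42 total.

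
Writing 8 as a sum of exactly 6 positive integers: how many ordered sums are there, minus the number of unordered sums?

Compositions: C(7,5) = 21.
Unordered (partitions into 6 parts): 2.
Difference: 21 − 2 = 19.

19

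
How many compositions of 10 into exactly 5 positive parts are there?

126

A composition of 10 into 5 positive parts is chosen by placing 4 dividers among the 9 gaps between 10 units: C(9,4) = 126.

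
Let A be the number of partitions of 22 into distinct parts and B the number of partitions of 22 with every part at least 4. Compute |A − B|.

Partitions of 22 into distinct parts: 89.
Partitions of 22 with every part at least 4: 34.
|89 − 34| = 55.

55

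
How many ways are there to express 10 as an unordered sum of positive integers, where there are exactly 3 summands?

8

Enumerating:
1,1,8
1,2,7
1,3,6
2,2,6
1,4,5
2,3,5
2,4,4
3,3,4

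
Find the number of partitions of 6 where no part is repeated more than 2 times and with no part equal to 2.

4

The partitions of 6 that satisfy the conditions:
6
5, 1
4, 1, 1
3, 3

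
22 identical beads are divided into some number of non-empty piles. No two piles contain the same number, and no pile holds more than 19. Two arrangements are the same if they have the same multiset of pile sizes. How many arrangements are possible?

86

Systematic enumeration (by largest part, then next-largest, …) yields 86.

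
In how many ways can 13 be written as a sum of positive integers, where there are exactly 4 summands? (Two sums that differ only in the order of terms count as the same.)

They are:
10,1,1,1
9,2,1,1
8,3,1,1
8,2,2,1
7,4,1,1
7,3,2,1
7,2,2,2
6,5,1,1
6,4,2,1
6,3,3,1
6,3,2,2
5,5,2,1
5,4,3,1
5,4,2,2
5,3,3,2
4,4,4,1
4,4,3,2
4,3,3,3

18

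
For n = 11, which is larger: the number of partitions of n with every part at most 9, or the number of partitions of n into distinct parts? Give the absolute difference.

42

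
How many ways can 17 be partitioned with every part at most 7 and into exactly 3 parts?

4

They are:
7+7+3
7+6+4
7+5+5
6+6+5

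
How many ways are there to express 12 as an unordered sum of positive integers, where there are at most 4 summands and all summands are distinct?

Enumerating:
12
11, 1
10, 2
9, 3
9, 2, 1
8, 4
8, 3, 1
7, 5
7, 4, 1
7, 3, 2
6, 5, 1
6, 4, 2
6, 3, 2, 1
5, 4, 3
5, 4, 2, 1
That's 15 in total.

15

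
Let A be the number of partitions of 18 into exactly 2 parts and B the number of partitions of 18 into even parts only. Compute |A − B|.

21

Partitions of 18 into exactly 2 parts: 9.
Partitions of 18 into even parts only: 30.
|9 − 30| = 21.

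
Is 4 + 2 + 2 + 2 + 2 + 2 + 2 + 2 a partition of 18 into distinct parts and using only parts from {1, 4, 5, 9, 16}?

No

The parts sum to 18, and the condition 'all summands are distinct' is violated.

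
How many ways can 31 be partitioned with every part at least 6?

44

There are too many to list fully; the first 12 (by largest part) are:
31
25, 6
24, 7
23, 8
22, 9
21, 10
20, 11
19, 12
19, 6, 6
18, 13
18, 7, 6
17, 14
…and 32 more, for 44 total.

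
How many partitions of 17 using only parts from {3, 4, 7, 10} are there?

Listing the qualifying partitions of 17:
10+7
10+4+3
7+7+3
7+4+3+3
4+4+3+3+3
Counting gives 5.

5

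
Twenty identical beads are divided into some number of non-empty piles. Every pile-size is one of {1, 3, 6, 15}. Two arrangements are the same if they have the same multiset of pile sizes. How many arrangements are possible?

18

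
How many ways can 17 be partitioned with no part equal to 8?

Direct enumeration gives 267 partitions.

267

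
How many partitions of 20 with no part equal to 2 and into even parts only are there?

The partitions of 20 that satisfy the conditions:
20
16+4
14+6
12+8
12+4+4
10+10
10+6+4
8+8+4
8+6+6
8+4+4+4
6+6+4+4
4+4+4+4+4
Counting gives 12.

12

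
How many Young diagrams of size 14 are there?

135

Enumerating by decreasing first part gives 135 partitions in all.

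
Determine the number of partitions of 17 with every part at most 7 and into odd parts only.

24

Enumerating:
7,7,3
7,7,1,1,1
7,5,5
7,5,3,1,1
7,5,1,1,1,1,1
7,3,3,3,1
7,3,3,1,1,1,1
7,3,1,1,1,1,1,1,1
7,1,1,1,1,1,1,1,1,1,1
5,5,5,1,1
5,5,3,3,1
5,5,3,1,1,1,1
5,5,1,1,1,1,1,1,1
5,3,3,3,3
5,3,3,3,1,1,1
5,3,3,1,1,1,1,1,1
5,3,1,1,1,1,1,1,1,1,1
5,1,1,1,1,1,1,1,1,1,1,1,1
3,3,3,3,3,1,1
3,3,3,3,1,1,1,1,1
3,3,3,1,1,1,1,1,1,1,1
3,3,1,1,1,1,1,1,1,1,1,1,1
3,1,1,1,1,1,1,1,1,1,1,1,1,1,1
1,1,1,1,1,1,1,1,1,1,1,1,1,1,1,1,1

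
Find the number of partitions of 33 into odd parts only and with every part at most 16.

355

There are 355 such partitions.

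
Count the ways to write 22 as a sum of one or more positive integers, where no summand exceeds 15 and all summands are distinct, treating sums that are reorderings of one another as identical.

75

Enumerating by decreasing first part gives 75 partitions in all.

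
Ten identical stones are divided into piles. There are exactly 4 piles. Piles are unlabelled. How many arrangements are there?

Listing the qualifying partitions of 10:
7, 1, 1, 1
6, 2, 1, 1
5, 3, 1, 1
5, 2, 2, 1
4, 4, 1, 1
4, 3, 2, 1
4, 2, 2, 2
3, 3, 3, 1
3, 3, 2, 2

9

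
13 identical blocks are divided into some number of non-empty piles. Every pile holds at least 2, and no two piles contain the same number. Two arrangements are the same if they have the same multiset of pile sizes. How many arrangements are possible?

The partitions of 13 that satisfy the conditions:
13
11,2
10,3
9,4
8,5
8,3,2
7,6
7,4,2
6,5,2
6,4,3
That's 10 in total.

10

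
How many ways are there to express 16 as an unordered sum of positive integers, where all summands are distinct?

A partial list (first 12 by largest part):
16
15,1
14,2
13,3
13,2,1
12,4
12,3,1
11,5
11,4,1
11,3,2
10,6
10,5,1
…and 20 more, for 32 total.

32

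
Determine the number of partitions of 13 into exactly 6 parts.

Listing the qualifying partitions of 13:
8+1+1+1+1+1
7+2+1+1+1+1
6+3+1+1+1+1
6+2+2+1+1+1
5+4+1+1+1+1
5+3+2+1+1+1
5+2+2+2+1+1
4+4+2+1+1+1
4+3+3+1+1+1
4+3+2+2+1+1
4+2+2+2+2+1
3+3+3+2+1+1
3+3+2+2+2+1
3+2+2+2+2+2

14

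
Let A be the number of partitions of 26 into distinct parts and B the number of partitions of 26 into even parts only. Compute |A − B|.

64

Partitions of 26 into distinct parts: 165.
Partitions of 26 into even parts only: 101.
|165 − 101| = 64.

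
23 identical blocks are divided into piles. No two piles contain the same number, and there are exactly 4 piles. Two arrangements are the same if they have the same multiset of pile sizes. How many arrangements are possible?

39

A partial list (first 12 by largest part):
17, 3, 2, 1
16, 4, 2, 1
15, 5, 2, 1
15, 4, 3, 1
14, 6, 2, 1
14, 5, 3, 1
14, 4, 3, 2
13, 7, 2, 1
13, 6, 3, 1
13, 5, 4, 1
13, 5, 3, 2
12, 8, 2, 1
…and 27 more, for 39 total.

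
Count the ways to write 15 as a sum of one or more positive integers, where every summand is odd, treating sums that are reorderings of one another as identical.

There are too many to list fully; the first 12 (by largest part) are:
15
13+1+1
11+3+1
11+1+1+1+1
9+5+1
9+3+3
9+3+1+1+1
9+1+1+1+1+1+1
7+7+1
7+5+3
7+5+1+1+1
7+3+3+1+1
…and 15 more, for 27 total.

27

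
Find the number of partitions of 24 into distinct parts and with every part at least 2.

There are too many to list fully; the first 12 (by largest part) are:
24
22+2
21+3
20+4
19+5
19+3+2
18+6
18+4+2
17+7
17+5+2
17+4+3
16+8
…and 54 more, for 66 total.

66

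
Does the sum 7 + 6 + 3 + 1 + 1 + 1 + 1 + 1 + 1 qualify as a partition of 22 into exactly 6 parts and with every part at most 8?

No

The parts sum to 22, and the condition 'there are exactly 6 summands' is violated.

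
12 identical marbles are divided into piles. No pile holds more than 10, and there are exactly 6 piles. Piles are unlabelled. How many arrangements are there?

11

The partitions of 12 that satisfy the conditions:
7, 1, 1, 1, 1, 1
6, 2, 1, 1, 1, 1
5, 3, 1, 1, 1, 1
5, 2, 2, 1, 1, 1
4, 4, 1, 1, 1, 1
4, 3, 2, 1, 1, 1
4, 2, 2, 2, 1, 1
3, 3, 3, 1, 1, 1
3, 3, 2, 2, 1, 1
3, 2, 2, 2, 2, 1
2, 2, 2, 2, 2, 2
That's 11 in total.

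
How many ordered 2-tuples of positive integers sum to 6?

By stars and bars with positive parts, the count is C(5,1) = 5.

5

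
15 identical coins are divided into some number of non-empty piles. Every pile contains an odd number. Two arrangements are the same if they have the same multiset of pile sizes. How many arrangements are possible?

27

A partial list (first 12 by largest part):
15
13,1,1
11,3,1
11,1,1,1,1
9,5,1
9,3,3
9,3,1,1,1
9,1,1,1,1,1,1
7,7,1
7,5,3
7,5,1,1,1
7,3,3,1,1
…and 15 more, for 27 total.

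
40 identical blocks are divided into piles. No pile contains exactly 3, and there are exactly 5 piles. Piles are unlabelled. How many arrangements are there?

Counting exhaustively, 737 partitions satisfy the conditions.

737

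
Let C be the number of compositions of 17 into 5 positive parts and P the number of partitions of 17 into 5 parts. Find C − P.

1773

Ordered (compositions into 5 parts): C(16,4) = 1820.
Unordered (partitions into 5 parts): 47.
Difference: 1820 − 47 = 1773.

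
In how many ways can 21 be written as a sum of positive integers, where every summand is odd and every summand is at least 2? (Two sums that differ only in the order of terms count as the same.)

The partitions of 21 that satisfy the conditions:
21
3,3,15
3,5,13
3,7,11
5,5,11
3,9,9
5,7,9
3,3,3,3,9
7,7,7
3,3,3,5,7
3,3,5,5,5
3,3,3,3,3,3,3
Counting gives 12.

12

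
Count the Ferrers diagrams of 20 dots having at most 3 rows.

44

A partial list (first 12 by largest part):
20
19+1
18+2
18+1+1
17+3
17+2+1
16+4
16+3+1
16+2+2
15+5
15+4+1
15+3+2
…and 32 more, for 44 total.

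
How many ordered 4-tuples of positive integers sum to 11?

120

Place 3 bars in the 10 internal gaps of a row of 11 dots: C(10,3) = 120.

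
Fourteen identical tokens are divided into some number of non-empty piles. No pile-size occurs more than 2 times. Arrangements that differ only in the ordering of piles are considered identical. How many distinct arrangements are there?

A partial list (first 12 by largest part):
14
13+1
12+2
12+1+1
11+3
11+2+1
10+4
10+3+1
10+2+2
10+2+1+1
9+5
9+4+1
…and 45 more, for 57 total.

57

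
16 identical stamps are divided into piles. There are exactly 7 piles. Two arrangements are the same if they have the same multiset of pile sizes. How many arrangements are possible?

A partial list (first 12 by largest part):
1 + 1 + 1 + 1 + 1 + 1 + 10
1 + 1 + 1 + 1 + 1 + 2 + 9
1 + 1 + 1 + 1 + 1 + 3 + 8
1 + 1 + 1 + 1 + 2 + 2 + 8
1 + 1 + 1 + 1 + 1 + 4 + 7
1 + 1 + 1 + 1 + 2 + 3 + 7
1 + 1 + 1 + 2 + 2 + 2 + 7
1 + 1 + 1 + 1 + 1 + 5 + 6
1 + 1 + 1 + 1 + 2 + 4 + 6
1 + 1 + 1 + 1 + 3 + 3 + 6
1 + 1 + 1 + 2 + 2 + 3 + 6
1 + 1 + 2 + 2 + 2 + 2 + 6
…and 16 more, for 28 total.

28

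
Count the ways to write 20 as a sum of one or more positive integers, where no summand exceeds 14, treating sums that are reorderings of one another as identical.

Systematic enumeration (by largest part, then next-largest, …) yields 608.

608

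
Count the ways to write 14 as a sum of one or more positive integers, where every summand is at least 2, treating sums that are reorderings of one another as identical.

34

A partial list (first 12 by largest part):
14
2+12
3+11
4+10
2+2+10
5+9
2+3+9
6+8
2+4+8
3+3+8
2+2+2+8
7+7
…and 22 more, for 34 total.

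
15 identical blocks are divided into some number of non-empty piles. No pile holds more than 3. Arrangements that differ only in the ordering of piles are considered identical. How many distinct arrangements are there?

A partial list (first 12 by largest part):
3, 3, 3, 3, 3
3, 3, 3, 3, 2, 1
3, 3, 3, 3, 1, 1, 1
3, 3, 3, 2, 2, 2
3, 3, 3, 2, 2, 1, 1
3, 3, 3, 2, 1, 1, 1, 1
3, 3, 3, 1, 1, 1, 1, 1, 1
3, 3, 2, 2, 2, 2, 1
3, 3, 2, 2, 2, 1, 1, 1
3, 3, 2, 2, 1, 1, 1, 1, 1
3, 3, 2, 1, 1, 1, 1, 1, 1, 1
3, 3, 1, 1, 1, 1, 1, 1, 1, 1, 1
…and 15 more, for 27 total.

27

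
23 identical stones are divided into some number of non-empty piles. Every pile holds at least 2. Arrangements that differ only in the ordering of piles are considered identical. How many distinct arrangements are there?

A full systematic count gives 253.

253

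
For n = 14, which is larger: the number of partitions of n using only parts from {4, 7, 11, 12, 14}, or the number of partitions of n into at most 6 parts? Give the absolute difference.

Partitions of 14 using only parts from {4, 7, 11, 12, 14}: 2.
Partitions of 14 into at most 6 parts: 90.
|2 − 90| = 88.

88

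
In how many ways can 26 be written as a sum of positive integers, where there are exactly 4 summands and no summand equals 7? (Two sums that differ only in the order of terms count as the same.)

106

Counting exhaustively, 106 partitions satisfy the conditions.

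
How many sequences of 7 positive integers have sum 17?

8008

Equivalently, choose which 6 of the 16 gaps become plus signs: C(16,6) = 8008.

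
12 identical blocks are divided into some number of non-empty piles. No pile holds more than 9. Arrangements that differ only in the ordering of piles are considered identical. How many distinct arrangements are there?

A full systematic count gives 73.

73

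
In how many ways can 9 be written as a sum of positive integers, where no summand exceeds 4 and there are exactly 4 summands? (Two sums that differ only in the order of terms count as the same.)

The partitions of 9 that satisfy the conditions:
4+3+1+1
4+2+2+1
3+3+2+1
3+2+2+2

4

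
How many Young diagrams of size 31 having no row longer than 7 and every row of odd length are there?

93

Counting exhaustively, 93 partitions satisfy the conditions.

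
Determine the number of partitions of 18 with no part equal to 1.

88

Enumerating by decreasing first part gives 88 partitions in all.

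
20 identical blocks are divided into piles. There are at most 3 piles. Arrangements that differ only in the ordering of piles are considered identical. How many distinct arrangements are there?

44

A partial list (first 12 by largest part):
20
19,1
18,2
18,1,1
17,3
17,2,1
16,4
16,3,1
16,2,2
15,5
15,4,1
15,3,2
…and 32 more, for 44 total.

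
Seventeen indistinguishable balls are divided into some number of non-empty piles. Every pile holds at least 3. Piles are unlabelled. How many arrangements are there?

25

The partitions of 17 that satisfy the conditions:
17
3,14
4,13
5,12
6,11
3,3,11
7,10
3,4,10
8,9
3,5,9
4,4,9
3,6,8
4,5,8
3,3,3,8
3,7,7
4,6,7
5,5,7
3,3,4,7
5,6,6
3,3,5,6
3,4,4,6
3,4,5,5
4,4,4,5
3,3,3,3,5
3,3,3,4,4
That's 25 in total.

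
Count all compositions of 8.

There are 7 gaps and each independently is a cut or not, giving 2^7 = 128.

128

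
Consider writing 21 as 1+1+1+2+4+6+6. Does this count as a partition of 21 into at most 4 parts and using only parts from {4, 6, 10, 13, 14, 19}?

No

The parts sum to 21, and the condition 'there are at most 4 summands' is violated.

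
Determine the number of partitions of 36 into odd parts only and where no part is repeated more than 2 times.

Systematic enumeration (by largest part, then next-largest, …) yields 114.

114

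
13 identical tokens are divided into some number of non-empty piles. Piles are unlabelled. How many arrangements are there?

101

A full systematic count gives 101.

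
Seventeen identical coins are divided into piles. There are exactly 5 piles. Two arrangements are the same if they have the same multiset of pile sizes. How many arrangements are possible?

47

There are too many to list fully; the first 12 (by largest part) are:
13+1+1+1+1
12+2+1+1+1
11+3+1+1+1
11+2+2+1+1
10+4+1+1+1
10+3+2+1+1
10+2+2+2+1
9+5+1+1+1
9+4+2+1+1
9+3+3+1+1
9+3+2+2+1
9+2+2+2+2
…and 35 more, for 47 total.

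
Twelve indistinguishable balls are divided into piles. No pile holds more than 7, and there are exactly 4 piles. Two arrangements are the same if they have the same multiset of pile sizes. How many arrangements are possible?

They are:
7, 3, 1, 1
7, 2, 2, 1
6, 4, 1, 1
6, 3, 2, 1
6, 2, 2, 2
5, 5, 1, 1
5, 4, 2, 1
5, 3, 3, 1
5, 3, 2, 2
4, 4, 3, 1
4, 4, 2, 2
4, 3, 3, 2
3, 3, 3, 3

13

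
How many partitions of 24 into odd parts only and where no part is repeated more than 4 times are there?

62

A partial list (first 12 by largest part):
23 + 1
21 + 3
21 + 1 + 1 + 1
19 + 5
19 + 3 + 1 + 1
17 + 7
17 + 5 + 1 + 1
17 + 3 + 3 + 1
17 + 3 + 1 + 1 + 1 + 1
15 + 9
15 + 7 + 1 + 1
15 + 5 + 3 + 1
…and 50 more, for 62 total.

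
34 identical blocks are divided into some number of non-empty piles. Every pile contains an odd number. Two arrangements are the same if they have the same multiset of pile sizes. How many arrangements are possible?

512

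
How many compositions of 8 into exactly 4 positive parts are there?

35

Equivalently, choose which 3 of the 7 gaps become plus signs: C(7,3) = 35.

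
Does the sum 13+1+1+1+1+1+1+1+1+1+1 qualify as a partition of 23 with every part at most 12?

No

The parts sum to 23, and the condition 'no summand exceeds 12' is violated.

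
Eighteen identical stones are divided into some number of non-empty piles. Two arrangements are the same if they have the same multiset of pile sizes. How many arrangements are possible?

There are 385 such partitions.

385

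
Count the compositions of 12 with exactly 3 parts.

Equivalently, choose which 2 of the 11 gaps become plus signs: C(11,2) = 55.

55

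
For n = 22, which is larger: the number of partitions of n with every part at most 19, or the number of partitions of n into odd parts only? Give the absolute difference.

Partitions of 22 with every part at most 19: 998.
Partitions of 22 into odd parts only: 89.
|998 − 89| = 909.

909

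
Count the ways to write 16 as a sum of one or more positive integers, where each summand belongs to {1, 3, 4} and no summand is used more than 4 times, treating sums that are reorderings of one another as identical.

7

Listing the qualifying partitions of 16:
4 + 4 + 4 + 4
4 + 4 + 4 + 3 + 1
4 + 4 + 4 + 1 + 1 + 1 + 1
4 + 4 + 3 + 3 + 1 + 1
4 + 3 + 3 + 3 + 3
4 + 3 + 3 + 3 + 1 + 1 + 1
3 + 3 + 3 + 3 + 1 + 1 + 1 + 1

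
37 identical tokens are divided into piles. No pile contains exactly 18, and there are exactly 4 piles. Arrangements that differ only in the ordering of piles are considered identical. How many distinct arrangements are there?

Enumerating by decreasing first part gives 348 partitions in all.

348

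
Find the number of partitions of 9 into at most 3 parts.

12

Listing the qualifying partitions of 9:
9
8,1
7,2
7,1,1
6,3
6,2,1
5,4
5,3,1
5,2,2
4,4,1
4,3,2
3,3,3
That's 12 in total.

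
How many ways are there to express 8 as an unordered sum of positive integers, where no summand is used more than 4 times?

19

They are:
8
7 + 1
6 + 2
6 + 1 + 1
5 + 3
5 + 2 + 1
5 + 1 + 1 + 1
4 + 4
4 + 3 + 1
4 + 2 + 2
4 + 2 + 1 + 1
4 + 1 + 1 + 1 + 1
3 + 3 + 2
3 + 3 + 1 + 1
3 + 2 + 2 + 1
3 + 2 + 1 + 1 + 1
2 + 2 + 2 + 2
2 + 2 + 2 + 1 + 1
2 + 2 + 1 + 1 + 1 + 1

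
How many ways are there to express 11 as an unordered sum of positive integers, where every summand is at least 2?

14

They are:
11
9+2
8+3
7+4
7+2+2
6+5
6+3+2
5+4+2
5+3+3
5+2+2+2
4+4+3
4+3+2+2
3+3+3+2
3+2+2+2+2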